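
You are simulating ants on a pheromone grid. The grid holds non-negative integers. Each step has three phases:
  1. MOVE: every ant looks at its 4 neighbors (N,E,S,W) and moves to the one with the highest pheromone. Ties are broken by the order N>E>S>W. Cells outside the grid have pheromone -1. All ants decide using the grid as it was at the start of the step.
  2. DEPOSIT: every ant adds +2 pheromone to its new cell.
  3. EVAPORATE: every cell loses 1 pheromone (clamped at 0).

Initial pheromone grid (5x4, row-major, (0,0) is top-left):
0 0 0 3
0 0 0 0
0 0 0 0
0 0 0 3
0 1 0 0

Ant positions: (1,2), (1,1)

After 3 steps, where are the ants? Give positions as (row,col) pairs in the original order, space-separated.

Step 1: ant0:(1,2)->N->(0,2) | ant1:(1,1)->N->(0,1)
  grid max=2 at (0,3)
Step 2: ant0:(0,2)->E->(0,3) | ant1:(0,1)->E->(0,2)
  grid max=3 at (0,3)
Step 3: ant0:(0,3)->W->(0,2) | ant1:(0,2)->E->(0,3)
  grid max=4 at (0,3)

(0,2) (0,3)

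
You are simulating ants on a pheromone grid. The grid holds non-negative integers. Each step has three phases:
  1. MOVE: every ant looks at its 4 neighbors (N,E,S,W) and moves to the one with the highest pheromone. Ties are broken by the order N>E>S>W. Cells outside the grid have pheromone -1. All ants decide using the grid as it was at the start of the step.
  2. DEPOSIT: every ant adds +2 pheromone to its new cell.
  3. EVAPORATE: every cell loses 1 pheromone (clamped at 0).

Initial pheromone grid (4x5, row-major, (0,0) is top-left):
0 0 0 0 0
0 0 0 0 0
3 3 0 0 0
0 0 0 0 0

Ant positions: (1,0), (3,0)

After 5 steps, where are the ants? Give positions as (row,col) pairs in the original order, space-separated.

Step 1: ant0:(1,0)->S->(2,0) | ant1:(3,0)->N->(2,0)
  grid max=6 at (2,0)
Step 2: ant0:(2,0)->E->(2,1) | ant1:(2,0)->E->(2,1)
  grid max=5 at (2,0)
Step 3: ant0:(2,1)->W->(2,0) | ant1:(2,1)->W->(2,0)
  grid max=8 at (2,0)
Step 4: ant0:(2,0)->E->(2,1) | ant1:(2,0)->E->(2,1)
  grid max=7 at (2,0)
Step 5: ant0:(2,1)->W->(2,0) | ant1:(2,1)->W->(2,0)
  grid max=10 at (2,0)

(2,0) (2,0)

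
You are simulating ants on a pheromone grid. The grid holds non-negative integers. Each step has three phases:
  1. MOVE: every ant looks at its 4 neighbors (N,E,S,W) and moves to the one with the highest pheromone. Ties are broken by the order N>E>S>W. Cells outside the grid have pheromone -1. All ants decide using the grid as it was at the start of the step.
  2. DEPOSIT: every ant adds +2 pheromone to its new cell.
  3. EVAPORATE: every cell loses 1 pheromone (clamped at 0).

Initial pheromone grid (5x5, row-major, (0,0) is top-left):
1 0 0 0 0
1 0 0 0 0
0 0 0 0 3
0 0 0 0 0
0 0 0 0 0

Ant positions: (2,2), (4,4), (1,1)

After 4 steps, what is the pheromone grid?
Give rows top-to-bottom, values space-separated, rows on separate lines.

After step 1: ants at (1,2),(3,4),(1,0)
  0 0 0 0 0
  2 0 1 0 0
  0 0 0 0 2
  0 0 0 0 1
  0 0 0 0 0
After step 2: ants at (0,2),(2,4),(0,0)
  1 0 1 0 0
  1 0 0 0 0
  0 0 0 0 3
  0 0 0 0 0
  0 0 0 0 0
After step 3: ants at (0,3),(1,4),(1,0)
  0 0 0 1 0
  2 0 0 0 1
  0 0 0 0 2
  0 0 0 0 0
  0 0 0 0 0
After step 4: ants at (0,4),(2,4),(0,0)
  1 0 0 0 1
  1 0 0 0 0
  0 0 0 0 3
  0 0 0 0 0
  0 0 0 0 0

1 0 0 0 1
1 0 0 0 0
0 0 0 0 3
0 0 0 0 0
0 0 0 0 0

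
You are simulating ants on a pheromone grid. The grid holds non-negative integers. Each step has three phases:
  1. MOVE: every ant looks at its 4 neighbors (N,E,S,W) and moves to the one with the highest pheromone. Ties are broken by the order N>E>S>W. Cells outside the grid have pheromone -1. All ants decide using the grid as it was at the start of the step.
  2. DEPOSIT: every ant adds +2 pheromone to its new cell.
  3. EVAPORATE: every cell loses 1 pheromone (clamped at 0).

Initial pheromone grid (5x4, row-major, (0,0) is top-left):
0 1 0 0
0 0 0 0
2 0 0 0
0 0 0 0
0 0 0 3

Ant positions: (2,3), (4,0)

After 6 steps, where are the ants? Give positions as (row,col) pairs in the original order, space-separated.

Step 1: ant0:(2,3)->N->(1,3) | ant1:(4,0)->N->(3,0)
  grid max=2 at (4,3)
Step 2: ant0:(1,3)->N->(0,3) | ant1:(3,0)->N->(2,0)
  grid max=2 at (2,0)
Step 3: ant0:(0,3)->S->(1,3) | ant1:(2,0)->N->(1,0)
  grid max=1 at (1,0)
Step 4: ant0:(1,3)->N->(0,3) | ant1:(1,0)->S->(2,0)
  grid max=2 at (2,0)
Step 5: ant0:(0,3)->S->(1,3) | ant1:(2,0)->N->(1,0)
  grid max=1 at (1,0)
Step 6: ant0:(1,3)->N->(0,3) | ant1:(1,0)->S->(2,0)
  grid max=2 at (2,0)

(0,3) (2,0)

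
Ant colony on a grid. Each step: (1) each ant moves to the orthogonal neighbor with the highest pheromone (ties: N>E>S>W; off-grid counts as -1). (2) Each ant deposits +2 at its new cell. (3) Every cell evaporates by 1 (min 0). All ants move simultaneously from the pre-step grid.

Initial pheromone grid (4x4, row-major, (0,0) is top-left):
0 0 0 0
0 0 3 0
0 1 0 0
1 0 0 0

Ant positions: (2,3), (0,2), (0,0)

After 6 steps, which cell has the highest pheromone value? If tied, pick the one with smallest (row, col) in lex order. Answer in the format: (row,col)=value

Answer: (1,2)=13

Derivation:
Step 1: ant0:(2,3)->N->(1,3) | ant1:(0,2)->S->(1,2) | ant2:(0,0)->E->(0,1)
  grid max=4 at (1,2)
Step 2: ant0:(1,3)->W->(1,2) | ant1:(1,2)->E->(1,3) | ant2:(0,1)->E->(0,2)
  grid max=5 at (1,2)
Step 3: ant0:(1,2)->E->(1,3) | ant1:(1,3)->W->(1,2) | ant2:(0,2)->S->(1,2)
  grid max=8 at (1,2)
Step 4: ant0:(1,3)->W->(1,2) | ant1:(1,2)->E->(1,3) | ant2:(1,2)->E->(1,3)
  grid max=9 at (1,2)
Step 5: ant0:(1,2)->E->(1,3) | ant1:(1,3)->W->(1,2) | ant2:(1,3)->W->(1,2)
  grid max=12 at (1,2)
Step 6: ant0:(1,3)->W->(1,2) | ant1:(1,2)->E->(1,3) | ant2:(1,2)->E->(1,3)
  grid max=13 at (1,2)
Final grid:
  0 0 0 0
  0 0 13 10
  0 0 0 0
  0 0 0 0
Max pheromone 13 at (1,2)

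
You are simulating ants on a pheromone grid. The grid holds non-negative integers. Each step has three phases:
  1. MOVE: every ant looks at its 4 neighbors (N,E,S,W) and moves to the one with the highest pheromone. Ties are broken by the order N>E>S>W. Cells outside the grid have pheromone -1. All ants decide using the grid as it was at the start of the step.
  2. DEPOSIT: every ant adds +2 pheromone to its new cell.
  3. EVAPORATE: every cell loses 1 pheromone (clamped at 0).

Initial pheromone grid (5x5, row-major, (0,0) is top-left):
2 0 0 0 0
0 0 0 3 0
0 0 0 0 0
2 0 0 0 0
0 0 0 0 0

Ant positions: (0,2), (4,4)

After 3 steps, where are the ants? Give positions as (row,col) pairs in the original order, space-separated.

Step 1: ant0:(0,2)->E->(0,3) | ant1:(4,4)->N->(3,4)
  grid max=2 at (1,3)
Step 2: ant0:(0,3)->S->(1,3) | ant1:(3,4)->N->(2,4)
  grid max=3 at (1,3)
Step 3: ant0:(1,3)->N->(0,3) | ant1:(2,4)->N->(1,4)
  grid max=2 at (1,3)

(0,3) (1,4)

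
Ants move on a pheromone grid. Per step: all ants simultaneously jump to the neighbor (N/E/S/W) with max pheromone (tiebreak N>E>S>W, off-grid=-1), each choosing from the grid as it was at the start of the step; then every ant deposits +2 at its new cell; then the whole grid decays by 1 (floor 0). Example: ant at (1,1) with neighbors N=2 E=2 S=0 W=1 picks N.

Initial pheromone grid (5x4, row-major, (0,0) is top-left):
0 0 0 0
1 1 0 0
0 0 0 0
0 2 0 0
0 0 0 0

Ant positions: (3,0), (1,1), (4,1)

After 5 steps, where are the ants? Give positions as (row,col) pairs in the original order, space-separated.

Step 1: ant0:(3,0)->E->(3,1) | ant1:(1,1)->W->(1,0) | ant2:(4,1)->N->(3,1)
  grid max=5 at (3,1)
Step 2: ant0:(3,1)->N->(2,1) | ant1:(1,0)->N->(0,0) | ant2:(3,1)->N->(2,1)
  grid max=4 at (3,1)
Step 3: ant0:(2,1)->S->(3,1) | ant1:(0,0)->S->(1,0) | ant2:(2,1)->S->(3,1)
  grid max=7 at (3,1)
Step 4: ant0:(3,1)->N->(2,1) | ant1:(1,0)->N->(0,0) | ant2:(3,1)->N->(2,1)
  grid max=6 at (3,1)
Step 5: ant0:(2,1)->S->(3,1) | ant1:(0,0)->S->(1,0) | ant2:(2,1)->S->(3,1)
  grid max=9 at (3,1)

(3,1) (1,0) (3,1)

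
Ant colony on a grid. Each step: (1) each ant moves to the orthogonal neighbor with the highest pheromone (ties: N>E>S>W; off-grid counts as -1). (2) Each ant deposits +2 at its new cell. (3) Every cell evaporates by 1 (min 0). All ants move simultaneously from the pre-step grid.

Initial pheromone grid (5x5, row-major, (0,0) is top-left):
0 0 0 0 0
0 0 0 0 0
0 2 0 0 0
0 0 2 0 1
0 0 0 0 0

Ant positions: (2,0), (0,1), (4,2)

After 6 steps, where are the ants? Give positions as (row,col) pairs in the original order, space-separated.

Step 1: ant0:(2,0)->E->(2,1) | ant1:(0,1)->E->(0,2) | ant2:(4,2)->N->(3,2)
  grid max=3 at (2,1)
Step 2: ant0:(2,1)->N->(1,1) | ant1:(0,2)->E->(0,3) | ant2:(3,2)->N->(2,2)
  grid max=2 at (2,1)
Step 3: ant0:(1,1)->S->(2,1) | ant1:(0,3)->E->(0,4) | ant2:(2,2)->S->(3,2)
  grid max=3 at (2,1)
Step 4: ant0:(2,1)->N->(1,1) | ant1:(0,4)->S->(1,4) | ant2:(3,2)->N->(2,2)
  grid max=2 at (2,1)
Step 5: ant0:(1,1)->S->(2,1) | ant1:(1,4)->N->(0,4) | ant2:(2,2)->S->(3,2)
  grid max=3 at (2,1)
Step 6: ant0:(2,1)->N->(1,1) | ant1:(0,4)->S->(1,4) | ant2:(3,2)->N->(2,2)
  grid max=2 at (2,1)

(1,1) (1,4) (2,2)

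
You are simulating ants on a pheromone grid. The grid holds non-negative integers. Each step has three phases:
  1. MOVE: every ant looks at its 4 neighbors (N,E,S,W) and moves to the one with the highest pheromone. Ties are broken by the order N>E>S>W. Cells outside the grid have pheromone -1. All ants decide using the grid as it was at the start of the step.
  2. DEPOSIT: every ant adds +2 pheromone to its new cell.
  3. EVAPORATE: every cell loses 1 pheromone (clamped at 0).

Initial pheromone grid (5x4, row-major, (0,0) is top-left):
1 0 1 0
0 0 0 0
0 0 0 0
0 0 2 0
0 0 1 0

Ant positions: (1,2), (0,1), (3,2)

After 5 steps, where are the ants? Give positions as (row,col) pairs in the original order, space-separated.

Step 1: ant0:(1,2)->N->(0,2) | ant1:(0,1)->E->(0,2) | ant2:(3,2)->S->(4,2)
  grid max=4 at (0,2)
Step 2: ant0:(0,2)->E->(0,3) | ant1:(0,2)->E->(0,3) | ant2:(4,2)->N->(3,2)
  grid max=3 at (0,2)
Step 3: ant0:(0,3)->W->(0,2) | ant1:(0,3)->W->(0,2) | ant2:(3,2)->S->(4,2)
  grid max=6 at (0,2)
Step 4: ant0:(0,2)->E->(0,3) | ant1:(0,2)->E->(0,3) | ant2:(4,2)->N->(3,2)
  grid max=5 at (0,2)
Step 5: ant0:(0,3)->W->(0,2) | ant1:(0,3)->W->(0,2) | ant2:(3,2)->S->(4,2)
  grid max=8 at (0,2)

(0,2) (0,2) (4,2)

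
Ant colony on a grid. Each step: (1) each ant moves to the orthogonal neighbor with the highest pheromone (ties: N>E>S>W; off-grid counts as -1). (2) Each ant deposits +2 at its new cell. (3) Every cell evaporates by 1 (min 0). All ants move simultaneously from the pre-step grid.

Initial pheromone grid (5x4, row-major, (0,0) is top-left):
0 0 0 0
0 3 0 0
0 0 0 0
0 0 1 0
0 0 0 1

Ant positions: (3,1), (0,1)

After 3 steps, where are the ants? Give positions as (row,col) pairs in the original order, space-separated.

Step 1: ant0:(3,1)->E->(3,2) | ant1:(0,1)->S->(1,1)
  grid max=4 at (1,1)
Step 2: ant0:(3,2)->N->(2,2) | ant1:(1,1)->N->(0,1)
  grid max=3 at (1,1)
Step 3: ant0:(2,2)->S->(3,2) | ant1:(0,1)->S->(1,1)
  grid max=4 at (1,1)

(3,2) (1,1)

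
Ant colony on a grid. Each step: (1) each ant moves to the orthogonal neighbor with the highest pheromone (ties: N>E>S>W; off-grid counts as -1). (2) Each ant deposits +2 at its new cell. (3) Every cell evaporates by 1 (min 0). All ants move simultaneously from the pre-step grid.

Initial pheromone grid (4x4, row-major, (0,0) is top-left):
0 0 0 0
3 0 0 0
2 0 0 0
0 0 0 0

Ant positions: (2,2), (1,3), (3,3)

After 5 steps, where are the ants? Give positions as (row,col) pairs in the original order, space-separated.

Step 1: ant0:(2,2)->N->(1,2) | ant1:(1,3)->N->(0,3) | ant2:(3,3)->N->(2,3)
  grid max=2 at (1,0)
Step 2: ant0:(1,2)->N->(0,2) | ant1:(0,3)->S->(1,3) | ant2:(2,3)->N->(1,3)
  grid max=3 at (1,3)
Step 3: ant0:(0,2)->E->(0,3) | ant1:(1,3)->N->(0,3) | ant2:(1,3)->N->(0,3)
  grid max=5 at (0,3)
Step 4: ant0:(0,3)->S->(1,3) | ant1:(0,3)->S->(1,3) | ant2:(0,3)->S->(1,3)
  grid max=7 at (1,3)
Step 5: ant0:(1,3)->N->(0,3) | ant1:(1,3)->N->(0,3) | ant2:(1,3)->N->(0,3)
  grid max=9 at (0,3)

(0,3) (0,3) (0,3)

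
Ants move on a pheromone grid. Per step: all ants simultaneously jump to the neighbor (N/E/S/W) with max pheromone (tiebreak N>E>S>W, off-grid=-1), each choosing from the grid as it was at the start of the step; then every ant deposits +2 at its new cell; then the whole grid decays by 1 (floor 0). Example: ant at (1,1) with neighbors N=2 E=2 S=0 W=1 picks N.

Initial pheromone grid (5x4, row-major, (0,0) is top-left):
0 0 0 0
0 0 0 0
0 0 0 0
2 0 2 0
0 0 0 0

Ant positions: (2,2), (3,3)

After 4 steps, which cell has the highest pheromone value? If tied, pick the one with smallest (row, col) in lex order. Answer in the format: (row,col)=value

Step 1: ant0:(2,2)->S->(3,2) | ant1:(3,3)->W->(3,2)
  grid max=5 at (3,2)
Step 2: ant0:(3,2)->N->(2,2) | ant1:(3,2)->N->(2,2)
  grid max=4 at (3,2)
Step 3: ant0:(2,2)->S->(3,2) | ant1:(2,2)->S->(3,2)
  grid max=7 at (3,2)
Step 4: ant0:(3,2)->N->(2,2) | ant1:(3,2)->N->(2,2)
  grid max=6 at (3,2)
Final grid:
  0 0 0 0
  0 0 0 0
  0 0 5 0
  0 0 6 0
  0 0 0 0
Max pheromone 6 at (3,2)

Answer: (3,2)=6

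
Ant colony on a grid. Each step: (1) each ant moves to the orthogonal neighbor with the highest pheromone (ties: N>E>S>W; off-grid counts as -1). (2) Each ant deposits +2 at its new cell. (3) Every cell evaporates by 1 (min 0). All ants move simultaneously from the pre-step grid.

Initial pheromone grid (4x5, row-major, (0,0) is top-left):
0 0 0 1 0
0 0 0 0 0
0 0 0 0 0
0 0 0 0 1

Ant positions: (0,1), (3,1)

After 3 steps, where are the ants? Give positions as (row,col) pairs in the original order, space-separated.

Step 1: ant0:(0,1)->E->(0,2) | ant1:(3,1)->N->(2,1)
  grid max=1 at (0,2)
Step 2: ant0:(0,2)->E->(0,3) | ant1:(2,1)->N->(1,1)
  grid max=1 at (0,3)
Step 3: ant0:(0,3)->E->(0,4) | ant1:(1,1)->N->(0,1)
  grid max=1 at (0,1)

(0,4) (0,1)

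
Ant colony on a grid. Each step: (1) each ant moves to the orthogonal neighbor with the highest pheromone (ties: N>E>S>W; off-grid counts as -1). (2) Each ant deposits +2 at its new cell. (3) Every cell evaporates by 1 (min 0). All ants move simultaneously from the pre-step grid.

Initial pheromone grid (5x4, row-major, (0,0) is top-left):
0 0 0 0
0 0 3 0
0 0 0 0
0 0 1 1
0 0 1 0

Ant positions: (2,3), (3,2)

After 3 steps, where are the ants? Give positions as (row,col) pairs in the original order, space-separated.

Step 1: ant0:(2,3)->S->(3,3) | ant1:(3,2)->E->(3,3)
  grid max=4 at (3,3)
Step 2: ant0:(3,3)->N->(2,3) | ant1:(3,3)->N->(2,3)
  grid max=3 at (2,3)
Step 3: ant0:(2,3)->S->(3,3) | ant1:(2,3)->S->(3,3)
  grid max=6 at (3,3)

(3,3) (3,3)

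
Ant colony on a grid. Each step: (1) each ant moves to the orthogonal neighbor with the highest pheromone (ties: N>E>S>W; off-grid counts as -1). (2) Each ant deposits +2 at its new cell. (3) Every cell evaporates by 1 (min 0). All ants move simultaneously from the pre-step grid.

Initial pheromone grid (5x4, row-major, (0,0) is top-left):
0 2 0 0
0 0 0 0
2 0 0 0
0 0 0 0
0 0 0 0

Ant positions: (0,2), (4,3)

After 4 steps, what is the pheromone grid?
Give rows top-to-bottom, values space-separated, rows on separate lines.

After step 1: ants at (0,1),(3,3)
  0 3 0 0
  0 0 0 0
  1 0 0 0
  0 0 0 1
  0 0 0 0
After step 2: ants at (0,2),(2,3)
  0 2 1 0
  0 0 0 0
  0 0 0 1
  0 0 0 0
  0 0 0 0
After step 3: ants at (0,1),(1,3)
  0 3 0 0
  0 0 0 1
  0 0 0 0
  0 0 0 0
  0 0 0 0
After step 4: ants at (0,2),(0,3)
  0 2 1 1
  0 0 0 0
  0 0 0 0
  0 0 0 0
  0 0 0 0

0 2 1 1
0 0 0 0
0 0 0 0
0 0 0 0
0 0 0 0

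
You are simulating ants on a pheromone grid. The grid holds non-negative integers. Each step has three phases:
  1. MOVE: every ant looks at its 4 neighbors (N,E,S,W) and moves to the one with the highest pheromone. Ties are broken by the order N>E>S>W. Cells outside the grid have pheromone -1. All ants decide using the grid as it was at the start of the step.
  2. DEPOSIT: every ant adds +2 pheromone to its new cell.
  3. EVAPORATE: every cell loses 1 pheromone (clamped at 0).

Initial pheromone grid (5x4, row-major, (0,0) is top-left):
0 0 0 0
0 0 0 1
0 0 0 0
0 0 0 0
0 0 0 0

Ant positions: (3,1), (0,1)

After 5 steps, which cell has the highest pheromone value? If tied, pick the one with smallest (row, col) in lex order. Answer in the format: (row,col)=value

Answer: (0,2)=2

Derivation:
Step 1: ant0:(3,1)->N->(2,1) | ant1:(0,1)->E->(0,2)
  grid max=1 at (0,2)
Step 2: ant0:(2,1)->N->(1,1) | ant1:(0,2)->E->(0,3)
  grid max=1 at (0,3)
Step 3: ant0:(1,1)->N->(0,1) | ant1:(0,3)->S->(1,3)
  grid max=1 at (0,1)
Step 4: ant0:(0,1)->E->(0,2) | ant1:(1,3)->N->(0,3)
  grid max=1 at (0,2)
Step 5: ant0:(0,2)->E->(0,3) | ant1:(0,3)->W->(0,2)
  grid max=2 at (0,2)
Final grid:
  0 0 2 2
  0 0 0 0
  0 0 0 0
  0 0 0 0
  0 0 0 0
Max pheromone 2 at (0,2)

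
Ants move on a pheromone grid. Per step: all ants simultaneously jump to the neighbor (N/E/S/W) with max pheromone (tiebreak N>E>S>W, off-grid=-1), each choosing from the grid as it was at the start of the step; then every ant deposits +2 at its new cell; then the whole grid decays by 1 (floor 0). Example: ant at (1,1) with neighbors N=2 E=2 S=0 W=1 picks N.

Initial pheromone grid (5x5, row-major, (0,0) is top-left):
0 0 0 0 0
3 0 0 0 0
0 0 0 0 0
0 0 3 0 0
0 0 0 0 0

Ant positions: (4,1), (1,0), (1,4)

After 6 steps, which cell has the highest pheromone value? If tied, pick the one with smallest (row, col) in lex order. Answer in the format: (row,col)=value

Answer: (1,0)=3

Derivation:
Step 1: ant0:(4,1)->N->(3,1) | ant1:(1,0)->N->(0,0) | ant2:(1,4)->N->(0,4)
  grid max=2 at (1,0)
Step 2: ant0:(3,1)->E->(3,2) | ant1:(0,0)->S->(1,0) | ant2:(0,4)->S->(1,4)
  grid max=3 at (1,0)
Step 3: ant0:(3,2)->N->(2,2) | ant1:(1,0)->N->(0,0) | ant2:(1,4)->N->(0,4)
  grid max=2 at (1,0)
Step 4: ant0:(2,2)->S->(3,2) | ant1:(0,0)->S->(1,0) | ant2:(0,4)->S->(1,4)
  grid max=3 at (1,0)
Step 5: ant0:(3,2)->N->(2,2) | ant1:(1,0)->N->(0,0) | ant2:(1,4)->N->(0,4)
  grid max=2 at (1,0)
Step 6: ant0:(2,2)->S->(3,2) | ant1:(0,0)->S->(1,0) | ant2:(0,4)->S->(1,4)
  grid max=3 at (1,0)
Final grid:
  0 0 0 0 0
  3 0 0 0 1
  0 0 0 0 0
  0 0 3 0 0
  0 0 0 0 0
Max pheromone 3 at (1,0)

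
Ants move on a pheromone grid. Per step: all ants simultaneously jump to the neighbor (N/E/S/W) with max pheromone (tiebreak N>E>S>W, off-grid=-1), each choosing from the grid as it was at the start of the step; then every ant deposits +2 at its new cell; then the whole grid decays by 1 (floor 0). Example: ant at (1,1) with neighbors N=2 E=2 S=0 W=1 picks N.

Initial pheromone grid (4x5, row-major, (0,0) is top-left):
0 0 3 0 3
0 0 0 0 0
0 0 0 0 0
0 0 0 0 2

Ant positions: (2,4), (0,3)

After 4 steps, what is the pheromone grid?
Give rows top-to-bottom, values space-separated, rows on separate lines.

After step 1: ants at (3,4),(0,4)
  0 0 2 0 4
  0 0 0 0 0
  0 0 0 0 0
  0 0 0 0 3
After step 2: ants at (2,4),(1,4)
  0 0 1 0 3
  0 0 0 0 1
  0 0 0 0 1
  0 0 0 0 2
After step 3: ants at (3,4),(0,4)
  0 0 0 0 4
  0 0 0 0 0
  0 0 0 0 0
  0 0 0 0 3
After step 4: ants at (2,4),(1,4)
  0 0 0 0 3
  0 0 0 0 1
  0 0 0 0 1
  0 0 0 0 2

0 0 0 0 3
0 0 0 0 1
0 0 0 0 1
0 0 0 0 2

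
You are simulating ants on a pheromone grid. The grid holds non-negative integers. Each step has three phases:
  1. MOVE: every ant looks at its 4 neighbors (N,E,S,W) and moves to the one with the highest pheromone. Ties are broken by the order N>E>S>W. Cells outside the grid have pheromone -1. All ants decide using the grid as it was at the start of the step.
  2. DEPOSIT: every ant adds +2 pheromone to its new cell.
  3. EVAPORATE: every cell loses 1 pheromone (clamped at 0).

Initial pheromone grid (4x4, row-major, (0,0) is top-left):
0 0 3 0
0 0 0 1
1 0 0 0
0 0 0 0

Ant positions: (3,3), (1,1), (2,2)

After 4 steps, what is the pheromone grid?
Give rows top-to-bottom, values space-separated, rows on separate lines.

After step 1: ants at (2,3),(0,1),(1,2)
  0 1 2 0
  0 0 1 0
  0 0 0 1
  0 0 0 0
After step 2: ants at (1,3),(0,2),(0,2)
  0 0 5 0
  0 0 0 1
  0 0 0 0
  0 0 0 0
After step 3: ants at (0,3),(0,3),(0,3)
  0 0 4 5
  0 0 0 0
  0 0 0 0
  0 0 0 0
After step 4: ants at (0,2),(0,2),(0,2)
  0 0 9 4
  0 0 0 0
  0 0 0 0
  0 0 0 0

0 0 9 4
0 0 0 0
0 0 0 0
0 0 0 0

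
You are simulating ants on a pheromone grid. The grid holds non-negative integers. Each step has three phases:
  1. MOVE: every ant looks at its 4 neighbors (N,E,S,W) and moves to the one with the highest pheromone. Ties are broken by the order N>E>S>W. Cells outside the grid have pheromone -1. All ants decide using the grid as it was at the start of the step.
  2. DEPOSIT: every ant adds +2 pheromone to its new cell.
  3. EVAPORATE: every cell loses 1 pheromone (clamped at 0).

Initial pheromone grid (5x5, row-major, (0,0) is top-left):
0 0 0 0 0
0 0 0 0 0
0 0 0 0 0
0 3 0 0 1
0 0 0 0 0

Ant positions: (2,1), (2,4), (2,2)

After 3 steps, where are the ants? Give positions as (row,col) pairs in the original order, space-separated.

Step 1: ant0:(2,1)->S->(3,1) | ant1:(2,4)->S->(3,4) | ant2:(2,2)->N->(1,2)
  grid max=4 at (3,1)
Step 2: ant0:(3,1)->N->(2,1) | ant1:(3,4)->N->(2,4) | ant2:(1,2)->N->(0,2)
  grid max=3 at (3,1)
Step 3: ant0:(2,1)->S->(3,1) | ant1:(2,4)->S->(3,4) | ant2:(0,2)->E->(0,3)
  grid max=4 at (3,1)

(3,1) (3,4) (0,3)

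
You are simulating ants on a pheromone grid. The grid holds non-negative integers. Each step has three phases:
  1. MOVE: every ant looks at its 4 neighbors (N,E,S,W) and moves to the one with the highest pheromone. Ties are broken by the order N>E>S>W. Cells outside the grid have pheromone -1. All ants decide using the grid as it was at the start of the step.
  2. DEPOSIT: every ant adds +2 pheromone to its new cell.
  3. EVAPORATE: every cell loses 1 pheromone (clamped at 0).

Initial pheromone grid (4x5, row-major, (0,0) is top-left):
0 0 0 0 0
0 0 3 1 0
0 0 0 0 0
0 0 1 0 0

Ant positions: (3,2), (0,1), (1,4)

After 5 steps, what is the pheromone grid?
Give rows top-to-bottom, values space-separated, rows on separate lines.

After step 1: ants at (2,2),(0,2),(1,3)
  0 0 1 0 0
  0 0 2 2 0
  0 0 1 0 0
  0 0 0 0 0
After step 2: ants at (1,2),(1,2),(1,2)
  0 0 0 0 0
  0 0 7 1 0
  0 0 0 0 0
  0 0 0 0 0
After step 3: ants at (1,3),(1,3),(1,3)
  0 0 0 0 0
  0 0 6 6 0
  0 0 0 0 0
  0 0 0 0 0
After step 4: ants at (1,2),(1,2),(1,2)
  0 0 0 0 0
  0 0 11 5 0
  0 0 0 0 0
  0 0 0 0 0
After step 5: ants at (1,3),(1,3),(1,3)
  0 0 0 0 0
  0 0 10 10 0
  0 0 0 0 0
  0 0 0 0 0

0 0 0 0 0
0 0 10 10 0
0 0 0 0 0
0 0 0 0 0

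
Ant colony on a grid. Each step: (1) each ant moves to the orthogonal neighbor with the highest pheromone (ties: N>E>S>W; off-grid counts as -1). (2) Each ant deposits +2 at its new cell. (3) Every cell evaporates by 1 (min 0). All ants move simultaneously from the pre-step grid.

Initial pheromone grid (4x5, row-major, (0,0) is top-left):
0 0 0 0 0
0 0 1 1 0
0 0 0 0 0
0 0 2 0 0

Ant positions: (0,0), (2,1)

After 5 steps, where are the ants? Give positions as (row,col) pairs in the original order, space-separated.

Step 1: ant0:(0,0)->E->(0,1) | ant1:(2,1)->N->(1,1)
  grid max=1 at (0,1)
Step 2: ant0:(0,1)->S->(1,1) | ant1:(1,1)->N->(0,1)
  grid max=2 at (0,1)
Step 3: ant0:(1,1)->N->(0,1) | ant1:(0,1)->S->(1,1)
  grid max=3 at (0,1)
Step 4: ant0:(0,1)->S->(1,1) | ant1:(1,1)->N->(0,1)
  grid max=4 at (0,1)
Step 5: ant0:(1,1)->N->(0,1) | ant1:(0,1)->S->(1,1)
  grid max=5 at (0,1)

(0,1) (1,1)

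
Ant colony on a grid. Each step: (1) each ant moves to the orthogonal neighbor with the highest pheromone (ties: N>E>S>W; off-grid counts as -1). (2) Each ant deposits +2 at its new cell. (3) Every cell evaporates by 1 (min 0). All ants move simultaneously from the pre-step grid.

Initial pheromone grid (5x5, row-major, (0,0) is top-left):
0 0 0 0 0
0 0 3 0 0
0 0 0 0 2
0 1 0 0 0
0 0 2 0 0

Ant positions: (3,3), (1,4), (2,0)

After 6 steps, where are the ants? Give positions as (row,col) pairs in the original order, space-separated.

Step 1: ant0:(3,3)->N->(2,3) | ant1:(1,4)->S->(2,4) | ant2:(2,0)->N->(1,0)
  grid max=3 at (2,4)
Step 2: ant0:(2,3)->E->(2,4) | ant1:(2,4)->W->(2,3) | ant2:(1,0)->N->(0,0)
  grid max=4 at (2,4)
Step 3: ant0:(2,4)->W->(2,3) | ant1:(2,3)->E->(2,4) | ant2:(0,0)->E->(0,1)
  grid max=5 at (2,4)
Step 4: ant0:(2,3)->E->(2,4) | ant1:(2,4)->W->(2,3) | ant2:(0,1)->E->(0,2)
  grid max=6 at (2,4)
Step 5: ant0:(2,4)->W->(2,3) | ant1:(2,3)->E->(2,4) | ant2:(0,2)->E->(0,3)
  grid max=7 at (2,4)
Step 6: ant0:(2,3)->E->(2,4) | ant1:(2,4)->W->(2,3) | ant2:(0,3)->E->(0,4)
  grid max=8 at (2,4)

(2,4) (2,3) (0,4)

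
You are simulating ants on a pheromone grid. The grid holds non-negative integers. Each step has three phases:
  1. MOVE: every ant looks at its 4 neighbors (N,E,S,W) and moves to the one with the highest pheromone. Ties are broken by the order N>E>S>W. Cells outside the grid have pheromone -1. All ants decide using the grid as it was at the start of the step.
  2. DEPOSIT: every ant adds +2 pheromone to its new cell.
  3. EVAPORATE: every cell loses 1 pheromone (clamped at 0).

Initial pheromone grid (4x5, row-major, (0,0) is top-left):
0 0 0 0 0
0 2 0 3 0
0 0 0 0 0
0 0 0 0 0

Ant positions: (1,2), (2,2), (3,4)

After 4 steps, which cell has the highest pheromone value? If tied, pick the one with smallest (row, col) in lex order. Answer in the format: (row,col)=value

Answer: (1,3)=9

Derivation:
Step 1: ant0:(1,2)->E->(1,3) | ant1:(2,2)->N->(1,2) | ant2:(3,4)->N->(2,4)
  grid max=4 at (1,3)
Step 2: ant0:(1,3)->W->(1,2) | ant1:(1,2)->E->(1,3) | ant2:(2,4)->N->(1,4)
  grid max=5 at (1,3)
Step 3: ant0:(1,2)->E->(1,3) | ant1:(1,3)->W->(1,2) | ant2:(1,4)->W->(1,3)
  grid max=8 at (1,3)
Step 4: ant0:(1,3)->W->(1,2) | ant1:(1,2)->E->(1,3) | ant2:(1,3)->W->(1,2)
  grid max=9 at (1,3)
Final grid:
  0 0 0 0 0
  0 0 6 9 0
  0 0 0 0 0
  0 0 0 0 0
Max pheromone 9 at (1,3)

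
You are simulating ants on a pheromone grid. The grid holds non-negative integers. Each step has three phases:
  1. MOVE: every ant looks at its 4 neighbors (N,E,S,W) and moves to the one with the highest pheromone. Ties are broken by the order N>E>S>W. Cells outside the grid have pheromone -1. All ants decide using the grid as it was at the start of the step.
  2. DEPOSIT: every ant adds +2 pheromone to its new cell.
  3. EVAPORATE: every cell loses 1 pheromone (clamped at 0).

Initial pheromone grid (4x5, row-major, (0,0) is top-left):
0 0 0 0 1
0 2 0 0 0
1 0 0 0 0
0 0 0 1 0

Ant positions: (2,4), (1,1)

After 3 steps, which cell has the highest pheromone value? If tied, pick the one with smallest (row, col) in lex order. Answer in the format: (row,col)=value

Step 1: ant0:(2,4)->N->(1,4) | ant1:(1,1)->N->(0,1)
  grid max=1 at (0,1)
Step 2: ant0:(1,4)->N->(0,4) | ant1:(0,1)->S->(1,1)
  grid max=2 at (1,1)
Step 3: ant0:(0,4)->S->(1,4) | ant1:(1,1)->N->(0,1)
  grid max=1 at (0,1)
Final grid:
  0 1 0 0 0
  0 1 0 0 1
  0 0 0 0 0
  0 0 0 0 0
Max pheromone 1 at (0,1)

Answer: (0,1)=1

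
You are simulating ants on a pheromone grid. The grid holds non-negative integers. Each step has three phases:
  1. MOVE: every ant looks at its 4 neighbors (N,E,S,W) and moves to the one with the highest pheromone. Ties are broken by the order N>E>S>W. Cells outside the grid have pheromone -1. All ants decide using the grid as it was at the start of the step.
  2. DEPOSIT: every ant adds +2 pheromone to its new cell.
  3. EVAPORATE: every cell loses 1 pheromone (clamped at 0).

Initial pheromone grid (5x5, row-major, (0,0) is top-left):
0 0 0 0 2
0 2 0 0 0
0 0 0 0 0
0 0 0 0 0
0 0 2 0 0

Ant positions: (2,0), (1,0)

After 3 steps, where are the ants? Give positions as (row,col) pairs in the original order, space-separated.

Step 1: ant0:(2,0)->N->(1,0) | ant1:(1,0)->E->(1,1)
  grid max=3 at (1,1)
Step 2: ant0:(1,0)->E->(1,1) | ant1:(1,1)->W->(1,0)
  grid max=4 at (1,1)
Step 3: ant0:(1,1)->W->(1,0) | ant1:(1,0)->E->(1,1)
  grid max=5 at (1,1)

(1,0) (1,1)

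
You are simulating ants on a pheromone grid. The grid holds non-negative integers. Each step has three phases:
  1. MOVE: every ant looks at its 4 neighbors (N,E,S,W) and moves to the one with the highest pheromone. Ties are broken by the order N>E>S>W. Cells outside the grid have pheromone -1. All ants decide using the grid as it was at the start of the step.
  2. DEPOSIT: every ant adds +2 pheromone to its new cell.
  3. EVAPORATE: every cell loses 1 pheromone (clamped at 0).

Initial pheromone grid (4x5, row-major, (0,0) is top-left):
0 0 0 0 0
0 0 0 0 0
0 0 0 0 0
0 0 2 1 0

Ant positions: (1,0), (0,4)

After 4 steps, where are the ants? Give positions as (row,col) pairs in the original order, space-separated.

Step 1: ant0:(1,0)->N->(0,0) | ant1:(0,4)->S->(1,4)
  grid max=1 at (0,0)
Step 2: ant0:(0,0)->E->(0,1) | ant1:(1,4)->N->(0,4)
  grid max=1 at (0,1)
Step 3: ant0:(0,1)->E->(0,2) | ant1:(0,4)->S->(1,4)
  grid max=1 at (0,2)
Step 4: ant0:(0,2)->E->(0,3) | ant1:(1,4)->N->(0,4)
  grid max=1 at (0,3)

(0,3) (0,4)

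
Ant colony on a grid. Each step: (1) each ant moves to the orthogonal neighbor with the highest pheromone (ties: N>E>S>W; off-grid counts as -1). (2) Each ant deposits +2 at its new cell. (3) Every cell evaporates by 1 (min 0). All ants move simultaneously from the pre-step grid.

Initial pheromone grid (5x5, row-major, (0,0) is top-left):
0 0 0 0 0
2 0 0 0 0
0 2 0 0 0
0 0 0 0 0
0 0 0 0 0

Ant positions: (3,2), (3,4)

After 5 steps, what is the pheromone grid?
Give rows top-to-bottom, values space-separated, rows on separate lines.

After step 1: ants at (2,2),(2,4)
  0 0 0 0 0
  1 0 0 0 0
  0 1 1 0 1
  0 0 0 0 0
  0 0 0 0 0
After step 2: ants at (2,1),(1,4)
  0 0 0 0 0
  0 0 0 0 1
  0 2 0 0 0
  0 0 0 0 0
  0 0 0 0 0
After step 3: ants at (1,1),(0,4)
  0 0 0 0 1
  0 1 0 0 0
  0 1 0 0 0
  0 0 0 0 0
  0 0 0 0 0
After step 4: ants at (2,1),(1,4)
  0 0 0 0 0
  0 0 0 0 1
  0 2 0 0 0
  0 0 0 0 0
  0 0 0 0 0
After step 5: ants at (1,1),(0,4)
  0 0 0 0 1
  0 1 0 0 0
  0 1 0 0 0
  0 0 0 0 0
  0 0 0 0 0

0 0 0 0 1
0 1 0 0 0
0 1 0 0 0
0 0 0 0 0
0 0 0 0 0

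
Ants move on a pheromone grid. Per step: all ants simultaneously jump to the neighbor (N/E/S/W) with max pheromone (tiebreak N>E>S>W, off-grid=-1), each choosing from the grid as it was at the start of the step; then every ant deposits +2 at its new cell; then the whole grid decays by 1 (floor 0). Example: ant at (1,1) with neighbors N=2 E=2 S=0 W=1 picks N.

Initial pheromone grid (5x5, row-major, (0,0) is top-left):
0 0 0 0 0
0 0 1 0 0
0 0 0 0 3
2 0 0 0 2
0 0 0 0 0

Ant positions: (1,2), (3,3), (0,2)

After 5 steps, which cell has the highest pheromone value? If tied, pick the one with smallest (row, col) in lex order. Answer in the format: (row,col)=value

Answer: (1,2)=6

Derivation:
Step 1: ant0:(1,2)->N->(0,2) | ant1:(3,3)->E->(3,4) | ant2:(0,2)->S->(1,2)
  grid max=3 at (3,4)
Step 2: ant0:(0,2)->S->(1,2) | ant1:(3,4)->N->(2,4) | ant2:(1,2)->N->(0,2)
  grid max=3 at (1,2)
Step 3: ant0:(1,2)->N->(0,2) | ant1:(2,4)->S->(3,4) | ant2:(0,2)->S->(1,2)
  grid max=4 at (1,2)
Step 4: ant0:(0,2)->S->(1,2) | ant1:(3,4)->N->(2,4) | ant2:(1,2)->N->(0,2)
  grid max=5 at (1,2)
Step 5: ant0:(1,2)->N->(0,2) | ant1:(2,4)->S->(3,4) | ant2:(0,2)->S->(1,2)
  grid max=6 at (1,2)
Final grid:
  0 0 5 0 0
  0 0 6 0 0
  0 0 0 0 2
  0 0 0 0 3
  0 0 0 0 0
Max pheromone 6 at (1,2)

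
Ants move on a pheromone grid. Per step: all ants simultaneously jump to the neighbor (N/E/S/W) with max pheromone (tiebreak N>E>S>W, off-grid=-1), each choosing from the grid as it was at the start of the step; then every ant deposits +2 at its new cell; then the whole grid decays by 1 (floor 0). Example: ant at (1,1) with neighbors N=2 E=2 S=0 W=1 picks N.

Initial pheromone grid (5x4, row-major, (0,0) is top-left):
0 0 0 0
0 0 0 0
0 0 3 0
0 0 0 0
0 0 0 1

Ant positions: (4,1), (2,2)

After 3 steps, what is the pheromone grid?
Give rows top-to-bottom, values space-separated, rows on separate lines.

After step 1: ants at (3,1),(1,2)
  0 0 0 0
  0 0 1 0
  0 0 2 0
  0 1 0 0
  0 0 0 0
After step 2: ants at (2,1),(2,2)
  0 0 0 0
  0 0 0 0
  0 1 3 0
  0 0 0 0
  0 0 0 0
After step 3: ants at (2,2),(2,1)
  0 0 0 0
  0 0 0 0
  0 2 4 0
  0 0 0 0
  0 0 0 0

0 0 0 0
0 0 0 0
0 2 4 0
0 0 0 0
0 0 0 0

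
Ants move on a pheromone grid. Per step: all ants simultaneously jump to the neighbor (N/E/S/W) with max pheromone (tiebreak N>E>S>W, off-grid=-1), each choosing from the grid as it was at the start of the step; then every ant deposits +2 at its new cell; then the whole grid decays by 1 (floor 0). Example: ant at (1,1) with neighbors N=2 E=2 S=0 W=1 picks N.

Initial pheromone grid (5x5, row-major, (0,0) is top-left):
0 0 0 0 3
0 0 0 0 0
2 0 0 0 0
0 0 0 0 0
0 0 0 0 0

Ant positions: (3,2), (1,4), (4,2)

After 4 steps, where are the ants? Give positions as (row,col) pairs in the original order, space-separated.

Step 1: ant0:(3,2)->N->(2,2) | ant1:(1,4)->N->(0,4) | ant2:(4,2)->N->(3,2)
  grid max=4 at (0,4)
Step 2: ant0:(2,2)->S->(3,2) | ant1:(0,4)->S->(1,4) | ant2:(3,2)->N->(2,2)
  grid max=3 at (0,4)
Step 3: ant0:(3,2)->N->(2,2) | ant1:(1,4)->N->(0,4) | ant2:(2,2)->S->(3,2)
  grid max=4 at (0,4)
Step 4: ant0:(2,2)->S->(3,2) | ant1:(0,4)->S->(1,4) | ant2:(3,2)->N->(2,2)
  grid max=4 at (2,2)

(3,2) (1,4) (2,2)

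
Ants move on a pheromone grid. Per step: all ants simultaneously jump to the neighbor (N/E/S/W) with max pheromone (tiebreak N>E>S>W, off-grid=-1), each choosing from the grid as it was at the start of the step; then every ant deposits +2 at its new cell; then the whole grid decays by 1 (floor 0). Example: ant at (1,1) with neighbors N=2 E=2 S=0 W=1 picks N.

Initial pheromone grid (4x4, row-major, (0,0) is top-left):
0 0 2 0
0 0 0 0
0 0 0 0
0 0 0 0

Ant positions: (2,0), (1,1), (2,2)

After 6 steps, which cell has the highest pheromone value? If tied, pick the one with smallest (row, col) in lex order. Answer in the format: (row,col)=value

Answer: (0,2)=12

Derivation:
Step 1: ant0:(2,0)->N->(1,0) | ant1:(1,1)->N->(0,1) | ant2:(2,2)->N->(1,2)
  grid max=1 at (0,1)
Step 2: ant0:(1,0)->N->(0,0) | ant1:(0,1)->E->(0,2) | ant2:(1,2)->N->(0,2)
  grid max=4 at (0,2)
Step 3: ant0:(0,0)->E->(0,1) | ant1:(0,2)->E->(0,3) | ant2:(0,2)->E->(0,3)
  grid max=3 at (0,2)
Step 4: ant0:(0,1)->E->(0,2) | ant1:(0,3)->W->(0,2) | ant2:(0,3)->W->(0,2)
  grid max=8 at (0,2)
Step 5: ant0:(0,2)->E->(0,3) | ant1:(0,2)->E->(0,3) | ant2:(0,2)->E->(0,3)
  grid max=7 at (0,2)
Step 6: ant0:(0,3)->W->(0,2) | ant1:(0,3)->W->(0,2) | ant2:(0,3)->W->(0,2)
  grid max=12 at (0,2)
Final grid:
  0 0 12 6
  0 0 0 0
  0 0 0 0
  0 0 0 0
Max pheromone 12 at (0,2)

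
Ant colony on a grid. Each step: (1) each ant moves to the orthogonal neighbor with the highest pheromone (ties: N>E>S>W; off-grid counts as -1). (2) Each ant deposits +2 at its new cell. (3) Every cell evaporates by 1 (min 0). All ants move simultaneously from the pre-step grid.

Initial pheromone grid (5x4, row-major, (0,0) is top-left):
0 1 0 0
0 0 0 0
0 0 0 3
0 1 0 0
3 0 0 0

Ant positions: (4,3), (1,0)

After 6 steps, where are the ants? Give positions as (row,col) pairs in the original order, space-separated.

Step 1: ant0:(4,3)->N->(3,3) | ant1:(1,0)->N->(0,0)
  grid max=2 at (2,3)
Step 2: ant0:(3,3)->N->(2,3) | ant1:(0,0)->E->(0,1)
  grid max=3 at (2,3)
Step 3: ant0:(2,3)->N->(1,3) | ant1:(0,1)->E->(0,2)
  grid max=2 at (2,3)
Step 4: ant0:(1,3)->S->(2,3) | ant1:(0,2)->E->(0,3)
  grid max=3 at (2,3)
Step 5: ant0:(2,3)->N->(1,3) | ant1:(0,3)->S->(1,3)
  grid max=3 at (1,3)
Step 6: ant0:(1,3)->S->(2,3) | ant1:(1,3)->S->(2,3)
  grid max=5 at (2,3)

(2,3) (2,3)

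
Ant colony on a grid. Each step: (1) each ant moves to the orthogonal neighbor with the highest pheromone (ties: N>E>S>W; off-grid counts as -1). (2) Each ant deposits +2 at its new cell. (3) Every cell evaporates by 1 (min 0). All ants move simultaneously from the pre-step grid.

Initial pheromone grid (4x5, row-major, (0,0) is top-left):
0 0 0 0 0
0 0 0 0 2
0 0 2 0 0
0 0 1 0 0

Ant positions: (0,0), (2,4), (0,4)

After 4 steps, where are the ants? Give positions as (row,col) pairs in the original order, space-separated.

Step 1: ant0:(0,0)->E->(0,1) | ant1:(2,4)->N->(1,4) | ant2:(0,4)->S->(1,4)
  grid max=5 at (1,4)
Step 2: ant0:(0,1)->E->(0,2) | ant1:(1,4)->N->(0,4) | ant2:(1,4)->N->(0,4)
  grid max=4 at (1,4)
Step 3: ant0:(0,2)->E->(0,3) | ant1:(0,4)->S->(1,4) | ant2:(0,4)->S->(1,4)
  grid max=7 at (1,4)
Step 4: ant0:(0,3)->E->(0,4) | ant1:(1,4)->N->(0,4) | ant2:(1,4)->N->(0,4)
  grid max=7 at (0,4)

(0,4) (0,4) (0,4)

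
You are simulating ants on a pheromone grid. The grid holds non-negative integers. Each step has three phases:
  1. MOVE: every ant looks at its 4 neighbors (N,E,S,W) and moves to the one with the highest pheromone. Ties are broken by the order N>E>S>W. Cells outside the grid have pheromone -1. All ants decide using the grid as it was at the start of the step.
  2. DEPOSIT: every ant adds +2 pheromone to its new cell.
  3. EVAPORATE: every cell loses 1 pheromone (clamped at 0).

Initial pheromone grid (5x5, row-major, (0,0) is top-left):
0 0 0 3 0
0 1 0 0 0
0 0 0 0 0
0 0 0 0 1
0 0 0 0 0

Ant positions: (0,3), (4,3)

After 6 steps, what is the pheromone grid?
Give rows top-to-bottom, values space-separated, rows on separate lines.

After step 1: ants at (0,4),(3,3)
  0 0 0 2 1
  0 0 0 0 0
  0 0 0 0 0
  0 0 0 1 0
  0 0 0 0 0
After step 2: ants at (0,3),(2,3)
  0 0 0 3 0
  0 0 0 0 0
  0 0 0 1 0
  0 0 0 0 0
  0 0 0 0 0
After step 3: ants at (0,4),(1,3)
  0 0 0 2 1
  0 0 0 1 0
  0 0 0 0 0
  0 0 0 0 0
  0 0 0 0 0
After step 4: ants at (0,3),(0,3)
  0 0 0 5 0
  0 0 0 0 0
  0 0 0 0 0
  0 0 0 0 0
  0 0 0 0 0
After step 5: ants at (0,4),(0,4)
  0 0 0 4 3
  0 0 0 0 0
  0 0 0 0 0
  0 0 0 0 0
  0 0 0 0 0
After step 6: ants at (0,3),(0,3)
  0 0 0 7 2
  0 0 0 0 0
  0 0 0 0 0
  0 0 0 0 0
  0 0 0 0 0

0 0 0 7 2
0 0 0 0 0
0 0 0 0 0
0 0 0 0 0
0 0 0 0 0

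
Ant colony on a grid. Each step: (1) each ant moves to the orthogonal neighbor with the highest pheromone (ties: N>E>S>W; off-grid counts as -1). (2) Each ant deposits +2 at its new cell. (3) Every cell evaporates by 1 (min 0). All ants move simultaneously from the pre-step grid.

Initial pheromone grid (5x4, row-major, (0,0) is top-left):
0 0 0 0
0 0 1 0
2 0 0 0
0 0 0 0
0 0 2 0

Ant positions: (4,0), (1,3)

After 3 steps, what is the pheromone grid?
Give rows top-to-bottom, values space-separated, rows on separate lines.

After step 1: ants at (3,0),(1,2)
  0 0 0 0
  0 0 2 0
  1 0 0 0
  1 0 0 0
  0 0 1 0
After step 2: ants at (2,0),(0,2)
  0 0 1 0
  0 0 1 0
  2 0 0 0
  0 0 0 0
  0 0 0 0
After step 3: ants at (1,0),(1,2)
  0 0 0 0
  1 0 2 0
  1 0 0 0
  0 0 0 0
  0 0 0 0

0 0 0 0
1 0 2 0
1 0 0 0
0 0 0 0
0 0 0 0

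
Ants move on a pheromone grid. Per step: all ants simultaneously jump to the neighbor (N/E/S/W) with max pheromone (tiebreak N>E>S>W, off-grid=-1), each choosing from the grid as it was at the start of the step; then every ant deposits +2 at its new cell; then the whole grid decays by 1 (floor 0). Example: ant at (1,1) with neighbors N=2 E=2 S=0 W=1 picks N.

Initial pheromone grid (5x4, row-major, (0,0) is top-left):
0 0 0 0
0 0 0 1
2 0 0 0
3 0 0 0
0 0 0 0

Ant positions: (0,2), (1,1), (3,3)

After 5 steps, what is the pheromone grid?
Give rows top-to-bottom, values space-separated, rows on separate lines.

After step 1: ants at (0,3),(0,1),(2,3)
  0 1 0 1
  0 0 0 0
  1 0 0 1
  2 0 0 0
  0 0 0 0
After step 2: ants at (1,3),(0,2),(1,3)
  0 0 1 0
  0 0 0 3
  0 0 0 0
  1 0 0 0
  0 0 0 0
After step 3: ants at (0,3),(0,3),(0,3)
  0 0 0 5
  0 0 0 2
  0 0 0 0
  0 0 0 0
  0 0 0 0
After step 4: ants at (1,3),(1,3),(1,3)
  0 0 0 4
  0 0 0 7
  0 0 0 0
  0 0 0 0
  0 0 0 0
After step 5: ants at (0,3),(0,3),(0,3)
  0 0 0 9
  0 0 0 6
  0 0 0 0
  0 0 0 0
  0 0 0 0

0 0 0 9
0 0 0 6
0 0 0 0
0 0 0 0
0 0 0 0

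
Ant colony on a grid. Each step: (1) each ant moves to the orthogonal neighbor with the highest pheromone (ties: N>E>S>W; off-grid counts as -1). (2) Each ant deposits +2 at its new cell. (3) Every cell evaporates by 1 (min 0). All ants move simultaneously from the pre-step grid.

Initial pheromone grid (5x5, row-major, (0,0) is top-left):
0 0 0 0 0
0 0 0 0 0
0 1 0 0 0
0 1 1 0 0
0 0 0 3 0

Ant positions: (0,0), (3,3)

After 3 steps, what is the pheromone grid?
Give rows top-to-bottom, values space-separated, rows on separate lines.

After step 1: ants at (0,1),(4,3)
  0 1 0 0 0
  0 0 0 0 0
  0 0 0 0 0
  0 0 0 0 0
  0 0 0 4 0
After step 2: ants at (0,2),(3,3)
  0 0 1 0 0
  0 0 0 0 0
  0 0 0 0 0
  0 0 0 1 0
  0 0 0 3 0
After step 3: ants at (0,3),(4,3)
  0 0 0 1 0
  0 0 0 0 0
  0 0 0 0 0
  0 0 0 0 0
  0 0 0 4 0

0 0 0 1 0
0 0 0 0 0
0 0 0 0 0
0 0 0 0 0
0 0 0 4 0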